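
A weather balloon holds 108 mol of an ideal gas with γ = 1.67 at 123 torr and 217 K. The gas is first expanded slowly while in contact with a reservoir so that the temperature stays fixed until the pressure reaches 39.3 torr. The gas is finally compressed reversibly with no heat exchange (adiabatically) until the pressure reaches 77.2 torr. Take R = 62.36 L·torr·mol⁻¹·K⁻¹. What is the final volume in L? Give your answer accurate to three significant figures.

V₃ ≈ 2.48e+04 L

From PV = nRT: V₁ = nRT₁/P₁ = 1.188e+04 L.
T constant ⇒ Boyle's law P V = const: T₂ = T₁; V₂ = V₁·(P₁/P₂) = 3.719e+04 L.
Adiabatic (γ = 1.67), T V^(γ−1) and P V^γ constant: T₃ = T₂·(P₃/P₂)^((γ−1)/γ) = 284.5 K; V₃ = V₂·(P₂/P₃)^(1/γ) = 2.482e+04 L.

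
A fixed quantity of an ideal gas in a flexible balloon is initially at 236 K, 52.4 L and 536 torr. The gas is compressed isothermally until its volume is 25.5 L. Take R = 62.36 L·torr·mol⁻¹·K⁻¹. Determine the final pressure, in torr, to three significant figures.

P₂ ≈ 1.10e+03 torr

T constant ⇒ Boyle's law P V = const: T₂ = T₁; P₂ = P₁·(V₁/V₂) = 1101 torr.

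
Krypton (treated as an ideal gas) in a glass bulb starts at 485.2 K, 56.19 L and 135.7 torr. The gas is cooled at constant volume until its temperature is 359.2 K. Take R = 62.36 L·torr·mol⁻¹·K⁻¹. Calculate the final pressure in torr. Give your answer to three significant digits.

Isochoric, so P/T is constant: V₂ = V₁; P₂ = P₁·(T₂/T₁) = 100.5 torr.

P₂ ≈ 100 torr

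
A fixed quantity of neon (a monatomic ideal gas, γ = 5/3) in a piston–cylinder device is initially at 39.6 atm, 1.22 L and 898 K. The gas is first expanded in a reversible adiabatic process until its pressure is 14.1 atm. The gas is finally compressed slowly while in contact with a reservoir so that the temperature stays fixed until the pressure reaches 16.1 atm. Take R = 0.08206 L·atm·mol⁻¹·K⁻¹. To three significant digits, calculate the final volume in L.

Reversible adiabatic, γ = 5/3: T₂ = T₁·(P₂/P₁)^((γ−1)/γ) = 594.1 K; V₂ = V₁·(P₁/P₂)^(1/γ) = 2.267 L.
T constant ⇒ Boyle's law P V = const: T₃ = T₂; V₃ = V₂·(P₂/P₃) = 1.985 L.

V₃ ≈ 1.99 L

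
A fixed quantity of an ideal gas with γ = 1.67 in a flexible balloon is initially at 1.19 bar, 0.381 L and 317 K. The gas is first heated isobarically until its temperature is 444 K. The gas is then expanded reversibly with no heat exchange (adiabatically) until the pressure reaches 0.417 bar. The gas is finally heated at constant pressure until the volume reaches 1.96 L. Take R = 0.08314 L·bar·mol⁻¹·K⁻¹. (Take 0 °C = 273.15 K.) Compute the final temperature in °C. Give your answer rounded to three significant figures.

P constant ⇒ V ∝ T: P₂ = P₁; V₂ = V₁·(T₂/T₁) = 0.5336 L.
Adiabatic (γ = 1.67), T V^(γ−1) and P V^γ constant: T₃ = T₂·(P₃/P₂)^((γ−1)/γ) = 291.5 K; V₃ = V₂·(P₂/P₃)^(1/γ) = 0.9999 L.
Isobaric, so V/T is constant: P₄ = P₃; T₄ = T₃·(V₄/V₃) = 571.5 K.

T₄ ≈ 298 °C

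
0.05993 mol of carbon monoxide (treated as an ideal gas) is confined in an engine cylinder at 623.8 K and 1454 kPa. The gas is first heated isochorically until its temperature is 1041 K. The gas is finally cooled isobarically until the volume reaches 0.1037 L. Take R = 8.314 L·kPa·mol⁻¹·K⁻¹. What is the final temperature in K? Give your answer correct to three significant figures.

From PV = nRT: V₁ = nRT₁/P₁ = 0.2138 L.
Isochoric, so P/T is constant: V₂ = V₁; P₂ = P₁·(T₂/T₁) = 2426 kPa.
Isobaric, so V/T is constant: P₃ = P₂; T₃ = T₂·(V₃/V₂) = 505.0 K.

T₃ ≈ 505 K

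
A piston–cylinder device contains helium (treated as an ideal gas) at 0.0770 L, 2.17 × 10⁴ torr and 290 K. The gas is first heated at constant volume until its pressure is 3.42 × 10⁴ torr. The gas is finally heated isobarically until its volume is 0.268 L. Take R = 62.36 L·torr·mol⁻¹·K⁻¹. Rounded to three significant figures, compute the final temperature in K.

Isochoric, so P/T is constant: V₂ = V₁; T₂ = T₁·(P₂/P₁) = 457.1 K.
P constant ⇒ V ∝ T: P₃ = P₂; T₃ = T₂·(V₃/V₂) = 1591 K.

T₃ ≈ 1.59e+03 K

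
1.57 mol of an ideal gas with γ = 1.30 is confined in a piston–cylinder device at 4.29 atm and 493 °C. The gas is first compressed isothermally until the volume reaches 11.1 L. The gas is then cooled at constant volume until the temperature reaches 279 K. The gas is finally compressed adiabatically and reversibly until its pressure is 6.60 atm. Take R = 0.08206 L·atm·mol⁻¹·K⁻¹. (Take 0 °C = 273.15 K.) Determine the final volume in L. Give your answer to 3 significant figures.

V₄ ≈ 6.42 L

Convert: T₁ = 766.1 K.
From PV = nRT: V₁ = nRT₁/P₁ = 23.01 L.
T constant ⇒ Boyle's law P V = const: T₂ = T₁; P₂ = P₁·(V₁/V₂) = 8.892 atm.
Isochoric, so P/T is constant: V₃ = V₂; P₃ = P₂·(T₃/T₂) = 3.238 atm.
Adiabatic (γ = 1.30), T V^(γ−1) and P V^γ constant: T₄ = T₃·(P₄/P₃)^((γ−1)/γ) = 328.8 K; V₄ = V₃·(P₃/P₄)^(1/γ) = 6.419 L.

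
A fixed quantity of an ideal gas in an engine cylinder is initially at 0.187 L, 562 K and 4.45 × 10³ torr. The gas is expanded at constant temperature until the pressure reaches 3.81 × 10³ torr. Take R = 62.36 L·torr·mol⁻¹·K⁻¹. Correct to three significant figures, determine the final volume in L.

T constant ⇒ Boyle's law P V = const: T₂ = T₁; V₂ = V₁·(P₁/P₂) = 0.2184 L.

V₂ ≈ 0.218 L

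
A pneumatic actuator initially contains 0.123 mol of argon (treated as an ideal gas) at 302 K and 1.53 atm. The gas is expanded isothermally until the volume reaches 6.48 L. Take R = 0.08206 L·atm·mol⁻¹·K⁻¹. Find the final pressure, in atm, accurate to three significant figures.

P₂ ≈ 0.470 atm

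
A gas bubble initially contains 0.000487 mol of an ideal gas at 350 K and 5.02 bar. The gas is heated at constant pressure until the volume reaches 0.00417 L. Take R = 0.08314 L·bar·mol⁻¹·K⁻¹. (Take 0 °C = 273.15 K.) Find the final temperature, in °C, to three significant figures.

T₂ ≈ 244 °C

From PV = nRT: V₁ = nRT₁/P₁ = 0.002823 L.
P constant ⇒ V ∝ T: P₂ = P₁; T₂ = T₁·(V₂/V₁) = 517.0 K.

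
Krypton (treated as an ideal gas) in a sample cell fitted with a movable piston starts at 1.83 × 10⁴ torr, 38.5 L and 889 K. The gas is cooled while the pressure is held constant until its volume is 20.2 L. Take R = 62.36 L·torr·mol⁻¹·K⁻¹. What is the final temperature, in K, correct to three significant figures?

P constant ⇒ V ∝ T: P₂ = P₁; T₂ = T₁·(V₂/V₁) = 466.4 K.

T₂ ≈ 466 K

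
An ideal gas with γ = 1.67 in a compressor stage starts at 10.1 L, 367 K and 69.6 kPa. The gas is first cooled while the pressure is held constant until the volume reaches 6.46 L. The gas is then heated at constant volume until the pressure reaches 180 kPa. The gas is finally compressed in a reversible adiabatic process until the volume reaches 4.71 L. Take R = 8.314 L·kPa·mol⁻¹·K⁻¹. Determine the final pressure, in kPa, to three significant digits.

P₄ ≈ 305 kPa

Isobaric, so V/T is constant: P₂ = P₁; T₂ = T₁·(V₂/V₁) = 234.7 K.
Isochoric, so P/T is constant: V₃ = V₂; T₃ = T₂·(P₃/P₂) = 607.1 K.
Reversible adiabatic, γ = 1.67: T₄ = T₃·(V₃/V₄)^(γ−1) = 750.2 K; P₄ = P₃·(V₃/V₄)^γ = 305.1 kPa.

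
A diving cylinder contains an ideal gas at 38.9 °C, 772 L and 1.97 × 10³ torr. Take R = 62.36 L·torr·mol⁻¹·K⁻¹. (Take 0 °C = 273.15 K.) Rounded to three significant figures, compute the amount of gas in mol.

Convert: T = 312.05 K.
PV = nRT ⇒ n = PV/(RT) = (1.97e+03 × 772) / (62.36 × 312.05)

n ≈ 78.2 mol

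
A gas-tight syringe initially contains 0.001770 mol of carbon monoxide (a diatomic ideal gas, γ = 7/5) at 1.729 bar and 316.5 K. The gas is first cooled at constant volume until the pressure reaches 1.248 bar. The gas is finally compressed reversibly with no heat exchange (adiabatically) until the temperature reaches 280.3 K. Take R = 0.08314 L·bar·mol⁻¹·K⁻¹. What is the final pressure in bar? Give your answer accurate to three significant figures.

P₃ ≈ 2.55 bar

From PV = nRT: V₁ = nRT₁/P₁ = 0.02694 L.
V constant ⇒ P ∝ T: V₂ = V₁; T₂ = T₁·(P₂/P₁) = 228.5 K.
Adiabatic (γ = 7/5), T V^(γ−1) and P V^γ constant: P₃ = P₂·(T₃/T₂)^(γ/(γ−1)) = 2.553 bar; V₃ = V₂·(T₂/T₃)^(1/(γ−1)) = 0.01615 L.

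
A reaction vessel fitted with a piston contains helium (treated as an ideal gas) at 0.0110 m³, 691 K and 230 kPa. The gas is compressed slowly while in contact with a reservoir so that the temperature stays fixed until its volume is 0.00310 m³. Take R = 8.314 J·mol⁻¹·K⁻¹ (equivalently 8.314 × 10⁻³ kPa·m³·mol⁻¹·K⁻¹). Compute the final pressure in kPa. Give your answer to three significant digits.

Isothermal, so P V is constant: T₂ = T₁; P₂ = P₁·(V₁/V₂) = 816.1 kPa.

P₂ ≈ 816 kPa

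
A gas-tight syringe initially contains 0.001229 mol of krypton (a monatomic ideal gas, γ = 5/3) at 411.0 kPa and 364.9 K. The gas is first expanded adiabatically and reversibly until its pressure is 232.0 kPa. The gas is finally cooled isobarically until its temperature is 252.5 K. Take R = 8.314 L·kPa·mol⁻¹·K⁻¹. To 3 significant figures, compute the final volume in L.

V₃ ≈ 0.0111 L

From PV = nRT: V₁ = nRT₁/P₁ = 0.009072 L.
Reversible adiabatic, γ = 5/3: T₂ = T₁·(P₂/P₁)^((γ−1)/γ) = 290.3 K; V₂ = V₁·(P₁/P₂)^(1/γ) = 0.01279 L.
Isobaric, so V/T is constant: P₃ = P₂; V₃ = V₂·(T₃/T₂) = 0.01112 L.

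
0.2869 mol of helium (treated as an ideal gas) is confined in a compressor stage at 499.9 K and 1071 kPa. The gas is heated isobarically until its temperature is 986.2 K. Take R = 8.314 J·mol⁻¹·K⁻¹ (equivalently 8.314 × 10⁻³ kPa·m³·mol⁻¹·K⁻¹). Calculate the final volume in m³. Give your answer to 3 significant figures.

From PV = nRT: V₁ = nRT₁/P₁ = 0.001113 m³.
Isobaric, so V/T is constant: P₂ = P₁; V₂ = V₁·(T₂/T₁) = 0.002196 m³.

V₂ ≈ 0.00220 m³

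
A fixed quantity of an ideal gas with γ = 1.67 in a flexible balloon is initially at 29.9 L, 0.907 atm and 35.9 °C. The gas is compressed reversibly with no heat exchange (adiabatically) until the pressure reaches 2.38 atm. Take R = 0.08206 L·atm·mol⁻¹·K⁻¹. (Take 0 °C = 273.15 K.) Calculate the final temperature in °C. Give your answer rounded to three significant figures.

Convert: T₁ = 309.0 K.
Adiabatic (γ = 1.67), T V^(γ−1) and P V^γ constant: T₂ = T₁·(P₂/P₁)^((γ−1)/γ) = 455.1 K; V₂ = V₁·(P₁/P₂)^(1/γ) = 16.78 L.

T₂ ≈ 182 °C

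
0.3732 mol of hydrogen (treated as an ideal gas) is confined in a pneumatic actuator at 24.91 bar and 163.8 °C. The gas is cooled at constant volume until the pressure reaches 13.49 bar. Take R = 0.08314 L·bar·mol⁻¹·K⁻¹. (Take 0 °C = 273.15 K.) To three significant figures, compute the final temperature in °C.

Convert: T₁ = 436.9 K.
From PV = nRT: V₁ = nRT₁/P₁ = 0.5443 L.
V constant ⇒ P ∝ T: V₂ = V₁; T₂ = T₁·(P₂/P₁) = 236.6 K.

T₂ ≈ -36.5 °C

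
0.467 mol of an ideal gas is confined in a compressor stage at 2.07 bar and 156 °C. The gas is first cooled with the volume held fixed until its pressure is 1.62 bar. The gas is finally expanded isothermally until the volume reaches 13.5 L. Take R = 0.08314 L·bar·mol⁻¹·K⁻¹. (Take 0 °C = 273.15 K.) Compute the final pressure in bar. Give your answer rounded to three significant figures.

P₃ ≈ 0.966 bar

Convert: T₁ = 429.1 K.
From PV = nRT: V₁ = nRT₁/P₁ = 8.049 L.
Isochoric, so P/T is constant: V₂ = V₁; T₂ = T₁·(P₂/P₁) = 335.9 K.
Isothermal, so P V is constant: T₃ = T₂; P₃ = P₂·(V₂/V₃) = 0.9659 bar.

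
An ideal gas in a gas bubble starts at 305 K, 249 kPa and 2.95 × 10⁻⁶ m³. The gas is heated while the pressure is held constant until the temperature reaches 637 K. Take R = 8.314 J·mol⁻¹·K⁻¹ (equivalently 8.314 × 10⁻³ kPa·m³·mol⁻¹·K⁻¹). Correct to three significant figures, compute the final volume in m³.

V₂ ≈ 6.16e-06 m³

P constant ⇒ V ∝ T: P₂ = P₁; V₂ = V₁·(T₂/T₁) = 6.161e-06 m³.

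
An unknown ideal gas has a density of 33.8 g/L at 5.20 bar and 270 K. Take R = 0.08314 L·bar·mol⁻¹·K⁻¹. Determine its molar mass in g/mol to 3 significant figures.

ρ = PM/(RT) ⇒ M = ρRT/P = (33.8 × 0.08314 × 270.0) / 5.20

M ≈ 146 g/mol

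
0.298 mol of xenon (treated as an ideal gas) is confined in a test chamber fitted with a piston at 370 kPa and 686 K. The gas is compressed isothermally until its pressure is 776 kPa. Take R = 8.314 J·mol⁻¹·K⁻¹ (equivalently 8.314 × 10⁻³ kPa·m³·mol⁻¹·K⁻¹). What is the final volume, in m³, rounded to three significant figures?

V₂ ≈ 0.00219 m³

From PV = nRT: V₁ = nRT₁/P₁ = 0.004594 m³.
T constant ⇒ Boyle's law P V = const: T₂ = T₁; V₂ = V₁·(P₁/P₂) = 0.002190 m³.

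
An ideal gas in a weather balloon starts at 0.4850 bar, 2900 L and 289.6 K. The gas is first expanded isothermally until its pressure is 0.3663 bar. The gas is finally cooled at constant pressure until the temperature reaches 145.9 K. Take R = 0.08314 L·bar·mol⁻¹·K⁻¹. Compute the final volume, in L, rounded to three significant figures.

T constant ⇒ Boyle's law P V = const: T₂ = T₁; V₂ = V₁·(P₁/P₂) = 3840 L.
P constant ⇒ V ∝ T: P₃ = P₂; V₃ = V₂·(T₃/T₂) = 1934 L.

V₃ ≈ 1.93e+03 L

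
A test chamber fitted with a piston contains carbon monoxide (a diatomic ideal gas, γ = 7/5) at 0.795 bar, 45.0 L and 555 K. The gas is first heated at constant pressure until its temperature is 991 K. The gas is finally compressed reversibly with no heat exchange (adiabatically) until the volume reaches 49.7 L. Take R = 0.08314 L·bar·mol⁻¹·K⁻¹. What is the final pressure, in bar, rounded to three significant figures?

P₃ ≈ 1.56 bar

Isobaric, so V/T is constant: P₂ = P₁; V₂ = V₁·(T₂/T₁) = 80.35 L.
Adiabatic (γ = 7/5), T V^(γ−1) and P V^γ constant: T₃ = T₂·(V₂/V₃)^(γ−1) = 1201 K; P₃ = P₂·(V₂/V₃)^γ = 1.558 bar.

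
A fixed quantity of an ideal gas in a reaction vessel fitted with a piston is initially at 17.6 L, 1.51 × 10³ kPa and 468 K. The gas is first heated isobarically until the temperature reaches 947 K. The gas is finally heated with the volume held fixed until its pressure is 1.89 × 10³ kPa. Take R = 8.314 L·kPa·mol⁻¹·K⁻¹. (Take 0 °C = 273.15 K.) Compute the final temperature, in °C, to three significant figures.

P constant ⇒ V ∝ T: P₂ = P₁; V₂ = V₁·(T₂/T₁) = 35.61 L.
V constant ⇒ P ∝ T: V₃ = V₂; T₃ = T₂·(P₃/P₂) = 1185 K.

T₃ ≈ 912 °C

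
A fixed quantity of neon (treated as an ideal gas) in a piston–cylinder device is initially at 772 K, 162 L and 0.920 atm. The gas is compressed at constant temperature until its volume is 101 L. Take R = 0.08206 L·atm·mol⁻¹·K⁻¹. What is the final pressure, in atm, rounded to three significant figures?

P₂ ≈ 1.48 atm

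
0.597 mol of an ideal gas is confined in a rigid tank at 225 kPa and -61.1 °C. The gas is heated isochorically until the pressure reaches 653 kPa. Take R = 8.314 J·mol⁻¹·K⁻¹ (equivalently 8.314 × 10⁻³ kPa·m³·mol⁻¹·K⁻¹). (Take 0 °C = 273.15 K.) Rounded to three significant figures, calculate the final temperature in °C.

Convert: T₁ = 212.0 K.
From PV = nRT: V₁ = nRT₁/P₁ = 0.004678 m³.
Isochoric, so P/T is constant: V₂ = V₁; T₂ = T₁·(P₂/P₁) = 615.4 K.

T₂ ≈ 342 °C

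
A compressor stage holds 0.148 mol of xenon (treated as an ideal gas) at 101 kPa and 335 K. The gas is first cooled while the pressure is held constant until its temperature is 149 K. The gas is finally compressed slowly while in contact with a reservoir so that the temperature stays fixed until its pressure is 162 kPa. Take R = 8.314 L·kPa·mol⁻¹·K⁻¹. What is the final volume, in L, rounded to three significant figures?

V₃ ≈ 1.13 L

From PV = nRT: V₁ = nRT₁/P₁ = 4.081 L.
P constant ⇒ V ∝ T: P₂ = P₁; V₂ = V₁·(T₂/T₁) = 1.815 L.
T constant ⇒ Boyle's law P V = const: T₃ = T₂; V₃ = V₂·(P₂/P₃) = 1.132 L.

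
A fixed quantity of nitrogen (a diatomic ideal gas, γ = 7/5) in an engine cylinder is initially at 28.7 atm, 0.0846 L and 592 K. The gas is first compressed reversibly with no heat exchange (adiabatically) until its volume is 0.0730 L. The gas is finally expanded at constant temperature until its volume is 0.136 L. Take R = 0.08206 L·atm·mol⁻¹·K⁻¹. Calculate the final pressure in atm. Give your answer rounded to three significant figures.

Adiabatic (γ = 7/5), T V^(γ−1) and P V^γ constant: T₂ = T₁·(V₁/V₂)^(γ−1) = 628.0 K; P₂ = P₁·(V₁/V₂)^γ = 35.28 atm.
T constant ⇒ Boyle's law P V = const: T₃ = T₂; P₃ = P₂·(V₂/V₃) = 18.94 atm.

P₃ ≈ 18.9 atm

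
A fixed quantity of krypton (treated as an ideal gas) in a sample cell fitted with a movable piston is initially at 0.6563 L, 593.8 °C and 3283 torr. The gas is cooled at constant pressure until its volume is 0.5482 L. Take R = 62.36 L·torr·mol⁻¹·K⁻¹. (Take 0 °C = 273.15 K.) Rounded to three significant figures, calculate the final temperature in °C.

T₂ ≈ 451 °C

Convert: T₁ = 866.9 K.
P constant ⇒ V ∝ T: P₂ = P₁; T₂ = T₁·(V₂/V₁) = 724.2 K.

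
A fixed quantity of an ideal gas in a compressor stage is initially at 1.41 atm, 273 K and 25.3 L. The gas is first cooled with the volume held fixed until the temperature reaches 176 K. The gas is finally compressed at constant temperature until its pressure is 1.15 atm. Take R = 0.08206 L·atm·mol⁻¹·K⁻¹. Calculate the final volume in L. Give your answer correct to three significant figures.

V₃ ≈ 20.0 L

Isochoric, so P/T is constant: V₂ = V₁; P₂ = P₁·(T₂/T₁) = 0.9090 atm.
Isothermal, so P V is constant: T₃ = T₂; V₃ = V₂·(P₂/P₃) = 20.00 L.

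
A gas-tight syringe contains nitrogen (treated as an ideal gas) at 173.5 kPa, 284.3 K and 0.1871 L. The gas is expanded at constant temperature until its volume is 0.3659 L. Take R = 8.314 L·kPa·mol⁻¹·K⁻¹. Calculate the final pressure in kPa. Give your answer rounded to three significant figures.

Isothermal, so P V is constant: T₂ = T₁; P₂ = P₁·(V₁/V₂) = 88.72 kPa.

P₂ ≈ 88.7 kPa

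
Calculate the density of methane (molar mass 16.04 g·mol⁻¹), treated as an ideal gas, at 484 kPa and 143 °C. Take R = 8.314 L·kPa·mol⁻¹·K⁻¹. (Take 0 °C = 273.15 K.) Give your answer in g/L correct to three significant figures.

ρ = PM/(RT) = (484 × 16.04) / (8.314 × 416.1)

ρ ≈ 2.24 g/L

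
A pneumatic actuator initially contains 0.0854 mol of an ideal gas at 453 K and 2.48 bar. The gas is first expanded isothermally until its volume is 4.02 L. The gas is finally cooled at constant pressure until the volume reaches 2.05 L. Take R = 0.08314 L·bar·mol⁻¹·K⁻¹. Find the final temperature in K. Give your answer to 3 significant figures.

T₃ ≈ 231 K

From PV = nRT: V₁ = nRT₁/P₁ = 1.297 L.
Isothermal, so P V is constant: T₂ = T₁; P₂ = P₁·(V₁/V₂) = 0.8001 bar.
P constant ⇒ V ∝ T: P₃ = P₂; T₃ = T₂·(V₃/V₂) = 231.0 K.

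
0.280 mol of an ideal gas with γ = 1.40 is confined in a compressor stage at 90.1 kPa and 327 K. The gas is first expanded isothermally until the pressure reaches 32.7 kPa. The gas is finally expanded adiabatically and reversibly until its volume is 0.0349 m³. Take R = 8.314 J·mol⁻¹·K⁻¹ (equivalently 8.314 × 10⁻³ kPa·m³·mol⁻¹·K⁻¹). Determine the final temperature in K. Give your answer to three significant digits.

From PV = nRT: V₁ = nRT₁/P₁ = 0.008449 m³.
Isothermal, so P V is constant: T₂ = T₁; V₂ = V₁·(P₁/P₂) = 0.02328 m³.
Reversible adiabatic, γ = 1.40: T₃ = T₂·(V₂/V₃)^(γ−1) = 278.1 K; P₃ = P₂·(V₂/V₃)^γ = 18.55 kPa.

T₃ ≈ 278 K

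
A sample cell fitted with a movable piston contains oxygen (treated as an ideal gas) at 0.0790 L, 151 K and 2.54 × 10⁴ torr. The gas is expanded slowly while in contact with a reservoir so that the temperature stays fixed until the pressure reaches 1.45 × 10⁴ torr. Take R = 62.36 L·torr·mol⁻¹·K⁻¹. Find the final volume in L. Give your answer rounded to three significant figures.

V₂ ≈ 0.138 L

T constant ⇒ Boyle's law P V = const: T₂ = T₁; V₂ = V₁·(P₁/P₂) = 0.1384 L.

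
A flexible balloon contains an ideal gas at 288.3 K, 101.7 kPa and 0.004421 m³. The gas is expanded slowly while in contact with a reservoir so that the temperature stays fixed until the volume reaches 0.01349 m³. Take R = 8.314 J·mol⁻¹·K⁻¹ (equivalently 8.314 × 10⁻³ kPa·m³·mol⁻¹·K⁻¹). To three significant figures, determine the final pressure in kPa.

Isothermal, so P V is constant: T₂ = T₁; P₂ = P₁·(V₁/V₂) = 33.33 kPa.

P₂ ≈ 33.3 kPa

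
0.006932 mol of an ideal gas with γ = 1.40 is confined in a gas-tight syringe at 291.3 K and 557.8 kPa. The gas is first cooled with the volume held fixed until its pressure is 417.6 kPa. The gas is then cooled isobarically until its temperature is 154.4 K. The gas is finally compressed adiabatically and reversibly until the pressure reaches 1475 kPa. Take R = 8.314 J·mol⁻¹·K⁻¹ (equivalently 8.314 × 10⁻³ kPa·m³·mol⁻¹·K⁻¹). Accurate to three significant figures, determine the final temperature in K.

From PV = nRT: V₁ = nRT₁/P₁ = 3.010e-05 m³.
Isochoric, so P/T is constant: V₂ = V₁; T₂ = T₁·(P₂/P₁) = 218.1 K.
Isobaric, so V/T is constant: P₃ = P₂; V₃ = V₂·(T₃/T₂) = 2.131e-05 m³.
Adiabatic (γ = 1.40), T V^(γ−1) and P V^γ constant: T₄ = T₃·(P₄/P₃)^((γ−1)/γ) = 221.4 K; V₄ = V₃·(P₃/P₄)^(1/γ) = 8.652e-06 m³.

T₄ ≈ 221 K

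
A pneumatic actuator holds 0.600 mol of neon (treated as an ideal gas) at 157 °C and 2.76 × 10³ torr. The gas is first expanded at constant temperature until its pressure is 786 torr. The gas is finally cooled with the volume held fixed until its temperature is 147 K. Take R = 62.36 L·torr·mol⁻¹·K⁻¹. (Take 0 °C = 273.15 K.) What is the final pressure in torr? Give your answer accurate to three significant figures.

Convert: T₁ = 430.1 K.
From PV = nRT: V₁ = nRT₁/P₁ = 5.831 L.
Isothermal, so P V is constant: T₂ = T₁; V₂ = V₁·(P₁/P₂) = 20.48 L.
Isochoric, so P/T is constant: V₃ = V₂; P₃ = P₂·(T₃/T₂) = 268.6 torr.

P₃ ≈ 269 torr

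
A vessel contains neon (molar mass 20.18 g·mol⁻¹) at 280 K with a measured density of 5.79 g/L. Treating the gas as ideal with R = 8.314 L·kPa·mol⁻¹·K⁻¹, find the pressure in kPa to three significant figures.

P ≈ 668 kPa

ρ = PM/(RT) ⇒ P = ρRT/M = (5.79 × 8.314 × 280.0) / 20.18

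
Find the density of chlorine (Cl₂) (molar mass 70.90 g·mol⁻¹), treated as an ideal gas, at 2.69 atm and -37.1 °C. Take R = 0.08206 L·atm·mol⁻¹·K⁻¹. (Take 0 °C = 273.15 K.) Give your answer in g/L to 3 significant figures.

ρ = PM/(RT) = (2.69 × 70.90) / (0.08206 × 236.0)

ρ ≈ 9.85 g/L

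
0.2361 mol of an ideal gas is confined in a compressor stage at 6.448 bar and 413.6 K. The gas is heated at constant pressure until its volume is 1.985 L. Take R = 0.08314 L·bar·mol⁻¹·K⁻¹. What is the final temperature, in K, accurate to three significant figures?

T₂ ≈ 652 K

From PV = nRT: V₁ = nRT₁/P₁ = 1.259 L.
P constant ⇒ V ∝ T: P₂ = P₁; T₂ = T₁·(V₂/V₁) = 652.0 K.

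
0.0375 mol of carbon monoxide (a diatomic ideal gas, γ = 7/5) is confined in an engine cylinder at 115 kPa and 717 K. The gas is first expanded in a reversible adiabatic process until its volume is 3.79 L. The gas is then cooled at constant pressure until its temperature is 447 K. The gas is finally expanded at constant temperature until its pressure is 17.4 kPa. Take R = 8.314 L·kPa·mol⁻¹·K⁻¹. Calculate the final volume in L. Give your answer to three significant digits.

From PV = nRT: V₁ = nRT₁/P₁ = 1.944 L.
Adiabatic (γ = 7/5), T V^(γ−1) and P V^γ constant: T₂ = T₁·(V₁/V₂)^(γ−1) = 548.9 K; P₂ = P₁·(V₁/V₂)^γ = 45.16 kPa.
P constant ⇒ V ∝ T: P₃ = P₂; V₃ = V₂·(T₃/T₂) = 3.086 L.
Isothermal, so P V is constant: T₄ = T₃; V₄ = V₃·(P₃/P₄) = 8.009 L.

V₄ ≈ 8.01 L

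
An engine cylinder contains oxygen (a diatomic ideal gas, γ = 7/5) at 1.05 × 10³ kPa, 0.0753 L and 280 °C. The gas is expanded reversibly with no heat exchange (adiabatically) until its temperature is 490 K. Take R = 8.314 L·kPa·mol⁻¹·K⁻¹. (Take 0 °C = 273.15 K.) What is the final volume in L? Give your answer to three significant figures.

V₂ ≈ 0.102 L

Convert: T₁ = 553.1 K.
Reversible adiabatic, γ = 7/5: P₂ = P₁·(T₂/T₁)^(γ/(γ−1)) = 687.0 kPa; V₂ = V₁·(T₁/T₂)^(1/(γ−1)) = 0.1020 L.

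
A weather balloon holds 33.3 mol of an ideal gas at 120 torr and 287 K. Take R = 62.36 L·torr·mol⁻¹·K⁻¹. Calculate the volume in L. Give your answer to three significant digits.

PV = nRT ⇒ V = nRT/P = (33.3 × 62.36 × 287) / 120

V ≈ 4.97e+03 L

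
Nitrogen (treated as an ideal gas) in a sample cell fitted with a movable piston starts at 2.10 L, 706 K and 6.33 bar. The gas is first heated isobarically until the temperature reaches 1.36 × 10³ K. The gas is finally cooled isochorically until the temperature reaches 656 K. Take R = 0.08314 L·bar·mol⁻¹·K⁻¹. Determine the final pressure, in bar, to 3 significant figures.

Isobaric, so V/T is constant: P₂ = P₁; V₂ = V₁·(T₂/T₁) = 4.045 L.
V constant ⇒ P ∝ T: V₃ = V₂; P₃ = P₂·(T₃/T₂) = 3.053 bar.

P₃ ≈ 3.05 bar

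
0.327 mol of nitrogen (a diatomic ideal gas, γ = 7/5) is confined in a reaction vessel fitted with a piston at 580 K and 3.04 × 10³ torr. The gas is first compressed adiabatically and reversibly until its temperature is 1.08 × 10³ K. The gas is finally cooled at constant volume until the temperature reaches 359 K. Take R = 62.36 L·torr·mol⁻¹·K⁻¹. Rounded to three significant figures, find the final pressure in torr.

P₃ ≈ 8.90e+03 torr

From PV = nRT: V₁ = nRT₁/P₁ = 3.891 L.
Adiabatic (γ = 7/5), T V^(γ−1) and P V^γ constant: P₂ = P₁·(T₂/T₁)^(γ/(γ−1)) = 2.678e+04 torr; V₂ = V₁·(T₁/T₂)^(1/(γ−1)) = 0.8223 L.
V constant ⇒ P ∝ T: V₃ = V₂; P₃ = P₂·(T₃/T₂) = 8903 torr.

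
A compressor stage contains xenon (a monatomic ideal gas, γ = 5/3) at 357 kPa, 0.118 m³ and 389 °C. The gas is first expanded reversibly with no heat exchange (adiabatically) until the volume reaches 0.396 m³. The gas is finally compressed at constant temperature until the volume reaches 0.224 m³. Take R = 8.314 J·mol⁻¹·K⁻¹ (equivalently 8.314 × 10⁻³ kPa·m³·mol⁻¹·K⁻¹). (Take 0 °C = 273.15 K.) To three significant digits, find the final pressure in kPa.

P₃ ≈ 83.9 kPa

Convert: T₁ = 662.1 K.
Reversible adiabatic, γ = 5/3: T₂ = T₁·(V₁/V₂)^(γ−1) = 295.4 K; P₂ = P₁·(V₁/V₂)^γ = 47.46 kPa.
Isothermal, so P V is constant: T₃ = T₂; P₃ = P₂·(V₂/V₃) = 83.90 kPa.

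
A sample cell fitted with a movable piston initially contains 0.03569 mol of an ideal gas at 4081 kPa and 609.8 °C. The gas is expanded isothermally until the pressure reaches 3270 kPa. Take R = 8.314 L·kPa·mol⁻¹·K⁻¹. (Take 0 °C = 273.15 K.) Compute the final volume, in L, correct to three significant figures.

Convert: T₁ = 882.9 K.
From PV = nRT: V₁ = nRT₁/P₁ = 0.06420 L.
Isothermal, so P V is constant: T₂ = T₁; V₂ = V₁·(P₁/P₂) = 0.08012 L.

V₂ ≈ 0.0801 L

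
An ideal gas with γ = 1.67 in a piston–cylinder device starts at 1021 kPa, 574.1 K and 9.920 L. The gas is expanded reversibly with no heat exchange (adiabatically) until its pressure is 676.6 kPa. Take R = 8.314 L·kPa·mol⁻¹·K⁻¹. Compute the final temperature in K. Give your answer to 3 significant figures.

Adiabatic (γ = 1.67), T V^(γ−1) and P V^γ constant: T₂ = T₁·(P₂/P₁)^((γ−1)/γ) = 486.7 K; V₂ = V₁·(P₁/P₂)^(1/γ) = 12.69 L.

T₂ ≈ 487 K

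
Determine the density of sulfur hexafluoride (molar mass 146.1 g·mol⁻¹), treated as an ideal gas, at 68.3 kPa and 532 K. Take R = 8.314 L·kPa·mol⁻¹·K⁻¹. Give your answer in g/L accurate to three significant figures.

ρ ≈ 2.26 g/L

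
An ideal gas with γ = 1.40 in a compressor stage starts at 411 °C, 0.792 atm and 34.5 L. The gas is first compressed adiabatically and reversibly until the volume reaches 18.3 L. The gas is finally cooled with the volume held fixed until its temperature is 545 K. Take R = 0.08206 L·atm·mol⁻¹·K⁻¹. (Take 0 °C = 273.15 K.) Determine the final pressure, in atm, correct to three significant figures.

Convert: T₁ = 684.1 K.
Reversible adiabatic, γ = 1.40: T₂ = T₁·(V₁/V₂)^(γ−1) = 881.7 K; P₂ = P₁·(V₁/V₂)^γ = 1.924 atm.
V constant ⇒ P ∝ T: V₃ = V₂; P₃ = P₂·(T₃/T₂) = 1.189 atm.

P₃ ≈ 1.19 atm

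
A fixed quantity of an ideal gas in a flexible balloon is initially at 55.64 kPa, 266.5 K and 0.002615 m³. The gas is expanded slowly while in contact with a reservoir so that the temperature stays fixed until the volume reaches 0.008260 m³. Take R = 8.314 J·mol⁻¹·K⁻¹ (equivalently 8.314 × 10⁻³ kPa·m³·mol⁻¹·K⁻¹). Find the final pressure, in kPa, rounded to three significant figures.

T constant ⇒ Boyle's law P V = const: T₂ = T₁; P₂ = P₁·(V₁/V₂) = 17.61 kPa.

P₂ ≈ 17.6 kPa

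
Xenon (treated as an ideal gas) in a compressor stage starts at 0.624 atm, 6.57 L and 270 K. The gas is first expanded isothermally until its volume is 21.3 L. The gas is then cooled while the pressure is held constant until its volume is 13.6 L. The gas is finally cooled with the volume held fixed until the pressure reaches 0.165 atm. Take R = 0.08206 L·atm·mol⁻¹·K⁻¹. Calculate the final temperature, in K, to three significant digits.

T₄ ≈ 148 K

Isothermal, so P V is constant: T₂ = T₁; P₂ = P₁·(V₁/V₂) = 0.1925 atm.
Isobaric, so V/T is constant: P₃ = P₂; T₃ = T₂·(V₃/V₂) = 172.4 K.
V constant ⇒ P ∝ T: V₄ = V₃; T₄ = T₃·(P₄/P₃) = 147.8 K.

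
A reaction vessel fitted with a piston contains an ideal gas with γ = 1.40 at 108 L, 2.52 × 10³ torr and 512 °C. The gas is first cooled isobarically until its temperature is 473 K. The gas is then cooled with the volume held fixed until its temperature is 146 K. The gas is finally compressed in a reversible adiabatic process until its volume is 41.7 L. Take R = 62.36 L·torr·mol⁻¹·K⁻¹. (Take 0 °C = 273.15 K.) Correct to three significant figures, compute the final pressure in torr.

Convert: T₁ = 785.1 K.
P constant ⇒ V ∝ T: P₂ = P₁; V₂ = V₁·(T₂/T₁) = 65.06 L.
Isochoric, so P/T is constant: V₃ = V₂; P₃ = P₂·(T₃/T₂) = 777.8 torr.
Reversible adiabatic, γ = 1.40: T₄ = T₃·(V₃/V₄)^(γ−1) = 174.4 K; P₄ = P₃·(V₃/V₄)^γ = 1450 torr.

P₄ ≈ 1.45e+03 torr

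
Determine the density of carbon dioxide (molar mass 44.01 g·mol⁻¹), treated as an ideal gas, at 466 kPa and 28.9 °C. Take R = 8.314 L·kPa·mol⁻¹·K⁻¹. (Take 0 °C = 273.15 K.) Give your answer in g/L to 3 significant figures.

ρ = PM/(RT) = (466 × 44.01) / (8.314 × 302.0)

ρ ≈ 8.17 g/L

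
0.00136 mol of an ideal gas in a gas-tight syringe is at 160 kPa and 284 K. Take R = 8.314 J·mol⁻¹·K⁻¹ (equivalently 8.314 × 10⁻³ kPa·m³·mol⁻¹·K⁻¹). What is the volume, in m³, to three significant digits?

PV = nRT ⇒ V = nRT/P = (0.00136 × 8.314 × 10⁻³ × 284) / 160

V ≈ 2.01e-05 m³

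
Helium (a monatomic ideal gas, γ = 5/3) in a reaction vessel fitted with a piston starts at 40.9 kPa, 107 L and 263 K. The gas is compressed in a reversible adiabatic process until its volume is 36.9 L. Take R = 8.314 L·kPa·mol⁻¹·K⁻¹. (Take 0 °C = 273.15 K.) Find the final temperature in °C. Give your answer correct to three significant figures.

T₂ ≈ 262 °C

Adiabatic (γ = 5/3), T V^(γ−1) and P V^γ constant: T₂ = T₁·(V₁/V₂)^(γ−1) = 534.8 K; P₂ = P₁·(V₁/V₂)^γ = 241.2 kPa.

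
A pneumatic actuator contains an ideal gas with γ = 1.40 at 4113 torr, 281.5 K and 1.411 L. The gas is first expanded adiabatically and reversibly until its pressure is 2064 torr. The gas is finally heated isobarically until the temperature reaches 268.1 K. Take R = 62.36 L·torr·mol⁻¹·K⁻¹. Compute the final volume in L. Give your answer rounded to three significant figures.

V₃ ≈ 2.68 L

Reversible adiabatic, γ = 1.40: T₂ = T₁·(P₂/P₁)^((γ−1)/γ) = 231.2 K; V₂ = V₁·(P₁/P₂)^(1/γ) = 2.309 L.
Isobaric, so V/T is constant: P₃ = P₂; V₃ = V₂·(T₃/T₂) = 2.678 L.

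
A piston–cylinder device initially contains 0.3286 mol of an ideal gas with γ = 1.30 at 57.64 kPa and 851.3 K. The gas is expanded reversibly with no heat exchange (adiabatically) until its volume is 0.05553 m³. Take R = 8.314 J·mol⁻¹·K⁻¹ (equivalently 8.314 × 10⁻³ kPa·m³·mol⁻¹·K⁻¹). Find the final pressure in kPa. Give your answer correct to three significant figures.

From PV = nRT: V₁ = nRT₁/P₁ = 0.04035 m³.
Reversible adiabatic, γ = 1.30: T₂ = T₁·(V₁/V₂)^(γ−1) = 773.5 K; P₂ = P₁·(V₁/V₂)^γ = 38.06 kPa.

P₂ ≈ 38.1 kPa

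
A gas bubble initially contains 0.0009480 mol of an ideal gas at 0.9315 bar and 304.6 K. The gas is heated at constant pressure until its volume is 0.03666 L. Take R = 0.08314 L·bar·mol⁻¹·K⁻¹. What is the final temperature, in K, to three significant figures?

T₂ ≈ 433 K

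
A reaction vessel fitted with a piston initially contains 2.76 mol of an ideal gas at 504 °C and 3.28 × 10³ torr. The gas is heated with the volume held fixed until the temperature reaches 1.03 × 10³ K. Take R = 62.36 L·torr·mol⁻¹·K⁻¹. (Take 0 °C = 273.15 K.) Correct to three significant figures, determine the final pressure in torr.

P₂ ≈ 4.35e+03 torr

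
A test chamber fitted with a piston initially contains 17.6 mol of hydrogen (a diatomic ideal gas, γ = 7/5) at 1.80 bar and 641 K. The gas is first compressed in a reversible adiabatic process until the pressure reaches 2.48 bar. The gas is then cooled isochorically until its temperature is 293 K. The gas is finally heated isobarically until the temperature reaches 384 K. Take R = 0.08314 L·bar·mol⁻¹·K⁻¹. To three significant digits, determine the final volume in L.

V₄ ≈ 543 L

From PV = nRT: V₁ = nRT₁/P₁ = 521.1 L.
Reversible adiabatic, γ = 7/5: T₂ = T₁·(P₂/P₁)^((γ−1)/γ) = 702.5 K; V₂ = V₁·(P₁/P₂)^(1/γ) = 414.5 L.
V constant ⇒ P ∝ T: V₃ = V₂; P₃ = P₂·(T₃/T₂) = 1.034 bar.
P constant ⇒ V ∝ T: P₄ = P₃; V₄ = V₃·(T₄/T₃) = 543.2 L.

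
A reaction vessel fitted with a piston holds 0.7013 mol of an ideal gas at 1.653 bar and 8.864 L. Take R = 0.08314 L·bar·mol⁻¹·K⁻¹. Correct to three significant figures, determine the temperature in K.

T ≈ 251 K

PV = nRT ⇒ T = PV/(nR) = (1.653 × 8.864) / (0.7013 × 0.08314)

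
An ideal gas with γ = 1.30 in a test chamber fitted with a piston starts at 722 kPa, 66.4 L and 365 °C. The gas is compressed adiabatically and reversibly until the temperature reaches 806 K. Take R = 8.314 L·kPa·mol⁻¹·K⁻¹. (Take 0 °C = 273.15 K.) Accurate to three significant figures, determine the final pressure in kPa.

Convert: T₁ = 638.1 K.
Reversible adiabatic, γ = 1.30: P₂ = P₁·(T₂/T₁)^(γ/(γ−1)) = 1986 kPa; V₂ = V₁·(T₁/T₂)^(1/(γ−1)) = 30.49 L.

P₂ ≈ 1.99e+03 kPa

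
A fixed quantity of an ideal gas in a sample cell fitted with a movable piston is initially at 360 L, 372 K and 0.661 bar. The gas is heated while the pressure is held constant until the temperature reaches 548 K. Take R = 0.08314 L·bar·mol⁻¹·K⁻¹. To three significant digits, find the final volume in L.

P constant ⇒ V ∝ T: P₂ = P₁; V₂ = V₁·(T₂/T₁) = 530.3 L.

V₂ ≈ 530 L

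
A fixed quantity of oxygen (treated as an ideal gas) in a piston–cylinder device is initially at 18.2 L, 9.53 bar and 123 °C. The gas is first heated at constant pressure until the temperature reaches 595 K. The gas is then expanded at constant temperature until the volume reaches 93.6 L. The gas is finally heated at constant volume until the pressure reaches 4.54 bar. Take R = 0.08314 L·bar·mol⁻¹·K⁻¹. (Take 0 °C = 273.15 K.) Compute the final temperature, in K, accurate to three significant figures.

Convert: T₁ = 396.1 K.
Isobaric, so V/T is constant: P₂ = P₁; V₂ = V₁·(T₂/T₁) = 27.34 L.
Isothermal, so P V is constant: T₃ = T₂; P₃ = P₂·(V₂/V₃) = 2.783 bar.
V constant ⇒ P ∝ T: V₄ = V₃; T₄ = T₃·(P₄/P₃) = 970.6 K.

T₄ ≈ 971 K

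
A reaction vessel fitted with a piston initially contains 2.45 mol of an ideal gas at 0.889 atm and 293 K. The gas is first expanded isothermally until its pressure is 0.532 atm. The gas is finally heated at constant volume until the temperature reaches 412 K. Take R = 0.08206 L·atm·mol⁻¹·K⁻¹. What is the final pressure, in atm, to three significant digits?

P₃ ≈ 0.748 atm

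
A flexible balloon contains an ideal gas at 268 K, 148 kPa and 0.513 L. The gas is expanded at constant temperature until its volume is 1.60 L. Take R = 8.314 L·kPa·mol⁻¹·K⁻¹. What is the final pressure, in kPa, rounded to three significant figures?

P₂ ≈ 47.5 kPa

Isothermal, so P V is constant: T₂ = T₁; P₂ = P₁·(V₁/V₂) = 47.45 kPa.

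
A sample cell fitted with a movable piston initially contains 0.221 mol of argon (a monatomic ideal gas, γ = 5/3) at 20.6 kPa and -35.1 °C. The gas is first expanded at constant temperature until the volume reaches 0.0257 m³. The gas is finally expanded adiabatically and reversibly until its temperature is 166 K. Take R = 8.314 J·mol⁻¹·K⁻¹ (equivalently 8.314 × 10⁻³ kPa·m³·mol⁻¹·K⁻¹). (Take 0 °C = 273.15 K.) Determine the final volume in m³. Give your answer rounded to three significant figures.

Convert: T₁ = 238.0 K.
From PV = nRT: V₁ = nRT₁/P₁ = 0.02123 m³.
Isothermal, so P V is constant: T₂ = T₁; P₂ = P₁·(V₁/V₂) = 17.02 kPa.
Adiabatic (γ = 5/3), T V^(γ−1) and P V^γ constant: P₃ = P₂·(T₃/T₂)^(γ/(γ−1)) = 6.911 kPa; V₃ = V₂·(T₂/T₃)^(1/(γ−1)) = 0.04413 m³.

V₃ ≈ 0.0441 m³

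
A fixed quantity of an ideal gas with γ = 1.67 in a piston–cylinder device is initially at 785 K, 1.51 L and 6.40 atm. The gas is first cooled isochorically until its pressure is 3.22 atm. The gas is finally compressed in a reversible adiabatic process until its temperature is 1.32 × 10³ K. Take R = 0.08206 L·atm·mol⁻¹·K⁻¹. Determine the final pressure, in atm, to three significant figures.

P₃ ≈ 65.2 atm

Isochoric, so P/T is constant: V₂ = V₁; T₂ = T₁·(P₂/P₁) = 395.0 K.
Adiabatic (γ = 1.67), T V^(γ−1) and P V^γ constant: P₃ = P₂·(T₃/T₂)^(γ/(γ−1)) = 65.17 atm; V₃ = V₂·(T₂/T₃)^(1/(γ−1)) = 0.2494 L.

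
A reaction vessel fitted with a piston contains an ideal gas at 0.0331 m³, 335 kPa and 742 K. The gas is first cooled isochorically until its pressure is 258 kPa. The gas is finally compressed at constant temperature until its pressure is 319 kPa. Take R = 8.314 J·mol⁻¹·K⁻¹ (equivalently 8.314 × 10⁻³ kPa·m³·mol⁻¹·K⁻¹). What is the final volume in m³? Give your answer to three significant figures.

Isochoric, so P/T is constant: V₂ = V₁; T₂ = T₁·(P₂/P₁) = 571.5 K.
Isothermal, so P V is constant: T₃ = T₂; V₃ = V₂·(P₂/P₃) = 0.02677 m³.

V₃ ≈ 0.0268 m³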